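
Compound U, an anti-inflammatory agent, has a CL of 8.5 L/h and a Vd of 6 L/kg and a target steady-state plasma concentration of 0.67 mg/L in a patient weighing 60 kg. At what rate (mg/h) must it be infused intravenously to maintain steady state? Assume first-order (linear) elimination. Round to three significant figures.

5.70 mg/h

Infusion rate = CL · Css = 8.500 L/h × 0.67 mg/L = 5.695 mg/h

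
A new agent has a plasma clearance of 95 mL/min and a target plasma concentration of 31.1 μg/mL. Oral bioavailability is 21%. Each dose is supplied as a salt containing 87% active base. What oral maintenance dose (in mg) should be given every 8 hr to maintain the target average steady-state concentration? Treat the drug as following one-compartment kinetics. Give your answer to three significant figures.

7760 mg

Convert clearance: 95 mL/min × 60 min/h ÷ 1000 mL/L = 5.700 L/h
At steady state, dose per interval replaces the amount cleared in that interval: F·S·D/τ = CL·Css.
D = CL × Css × τ / F / S = 5.700 × 31.1 × 8 / 0.21 / 0.87 = 7762 mg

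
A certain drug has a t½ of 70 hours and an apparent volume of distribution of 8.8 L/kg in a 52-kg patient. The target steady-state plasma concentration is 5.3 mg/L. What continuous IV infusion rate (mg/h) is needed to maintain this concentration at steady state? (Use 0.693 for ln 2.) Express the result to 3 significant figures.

24.0 mg/h

Total Vd = 8.8 × 52 = 457.6 L
CL = 0.693 × Vd / t½ = 0.693 × 457.6 / 70 = 4.530 L/h
Infusion rate = CL × Css = 4.530 × 5.3 = 24.01 mg/h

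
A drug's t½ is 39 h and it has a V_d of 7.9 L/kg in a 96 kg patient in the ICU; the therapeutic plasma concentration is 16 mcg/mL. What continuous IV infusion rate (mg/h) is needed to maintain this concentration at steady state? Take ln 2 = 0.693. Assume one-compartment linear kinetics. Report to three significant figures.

Vd = 7.9 L/kg × 96 kg = 758.4 L
CL = 0.693 × Vd / t½ = 0.693 × 758.4 / 39 = 13.48 L/h
Infusion rate = CL × Css = 13.48 × 16 = 215.7 mg/h

216 mg/h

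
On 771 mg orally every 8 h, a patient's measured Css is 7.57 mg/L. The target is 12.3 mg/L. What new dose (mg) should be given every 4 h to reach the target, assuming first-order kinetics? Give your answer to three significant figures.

With linear kinetics, Css is proportional to dose rate (D/τ) at fixed clearance.
D₂ = D₁ × (Css,target / Css,current) × (τ₂/τ₁) = 771 × (12.3/7.57) × (4/8) = 626.4 mg

626 mg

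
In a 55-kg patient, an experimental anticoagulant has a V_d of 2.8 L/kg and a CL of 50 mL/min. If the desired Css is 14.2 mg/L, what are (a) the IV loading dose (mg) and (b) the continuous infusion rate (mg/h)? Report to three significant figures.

(a) 2190 mg; (b) 42.6 mg/h

Vd(total) = 55 kg × 2.8 L/kg = 154.0 L
Loading dose = Vd × C = 154.0 × 14.2 = 2187 mg
CL = 50 mL/min × 60/1000 = 3.000 L/h
Maintenance: replace elimination → rate = CL × Css = 3.000 × 14.2 = 42.60 mg/h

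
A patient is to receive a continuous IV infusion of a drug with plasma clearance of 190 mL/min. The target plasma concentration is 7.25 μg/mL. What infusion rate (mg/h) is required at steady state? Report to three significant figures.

82.7 mg/h

CL = 190 mL/min × 60/1000 = 11.40 L/h
At steady state, infusion rate equals elimination rate: rate in = CL × Css.
Rate = CL × Css = 11.40 × 7.25 = 82.65 mg/h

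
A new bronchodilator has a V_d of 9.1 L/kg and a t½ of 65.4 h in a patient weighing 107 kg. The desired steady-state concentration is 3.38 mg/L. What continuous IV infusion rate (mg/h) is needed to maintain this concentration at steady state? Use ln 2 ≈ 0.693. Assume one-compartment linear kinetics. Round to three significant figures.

Vd(total) = 107 kg × 9.1 L/kg = 973.7 L
k = 0.693/65.4 = 0.01060 h⁻¹, so CL = k·Vd = 0.01060 × 973.7 = 10.32 L/h
Infusion rate = CL × Css = 10.32 × 3.38 = 34.88 mg/h

34.9 mg/h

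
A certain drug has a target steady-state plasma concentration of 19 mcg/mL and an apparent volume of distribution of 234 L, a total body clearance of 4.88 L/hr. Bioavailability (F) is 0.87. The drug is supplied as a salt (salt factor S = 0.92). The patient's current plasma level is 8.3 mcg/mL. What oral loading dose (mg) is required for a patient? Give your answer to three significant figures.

The loading dose fills Vd to the target concentration.
Concentration deficit ΔC = 19 − 8.3 = 10.70 mg/L
LD = Vd × ΔC / F / S = 234.0 × 10.70 / 0.87 / 0.92 = 3128 mg

3130 mg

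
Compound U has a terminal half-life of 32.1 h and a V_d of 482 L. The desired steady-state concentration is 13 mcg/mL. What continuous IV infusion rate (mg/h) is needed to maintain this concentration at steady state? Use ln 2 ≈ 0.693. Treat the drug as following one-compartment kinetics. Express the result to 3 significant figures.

135 mg/h

CL = ln 2 · Vd / t½ = 0.693 × 482.0 / 32.1 = 10.41 L/h
Infusion rate = CL × Css = 10.41 × 13 = 135.3 mg/h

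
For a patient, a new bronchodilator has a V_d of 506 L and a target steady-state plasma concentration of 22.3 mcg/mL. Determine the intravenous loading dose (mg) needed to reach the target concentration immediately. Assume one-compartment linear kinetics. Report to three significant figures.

11300 mg

The loading dose fills Vd to the target concentration.
LD = Vd × C = 506.0 × 22.30 = 11280 mg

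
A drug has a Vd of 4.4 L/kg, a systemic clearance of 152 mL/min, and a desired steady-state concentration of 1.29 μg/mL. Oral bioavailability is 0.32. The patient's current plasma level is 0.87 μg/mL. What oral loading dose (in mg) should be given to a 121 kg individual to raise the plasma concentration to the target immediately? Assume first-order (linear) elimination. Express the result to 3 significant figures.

699 mg

Vd = 4.4 L/kg × 121 kg = 532.4 L
Concentration deficit ΔC = 1.29 − 0.87 = 0.4200 mg/L
LD = Vd × ΔC / F = 532.4 × 0.4200 / 0.32 = 698.8 mg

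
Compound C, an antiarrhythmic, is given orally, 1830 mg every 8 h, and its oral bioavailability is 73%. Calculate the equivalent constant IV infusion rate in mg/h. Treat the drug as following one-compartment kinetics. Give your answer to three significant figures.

Equivalent systemic input: infusion rate = F·D/τ.
Rate = 0.73 × 1830 / 8 = 167.0 mg/h

167 mg/h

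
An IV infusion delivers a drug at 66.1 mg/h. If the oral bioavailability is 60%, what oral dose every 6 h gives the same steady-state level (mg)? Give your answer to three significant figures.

661 mg

To maintain the same Css, the systemic dosing rate must be unchanged: F·D/τ = infusion rate.
D = rate × τ / F = 66.1 × 6 / 0.6 = 661.0 mg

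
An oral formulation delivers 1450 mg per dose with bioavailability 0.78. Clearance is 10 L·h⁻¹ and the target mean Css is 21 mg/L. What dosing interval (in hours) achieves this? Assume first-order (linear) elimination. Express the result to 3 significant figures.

F·D/τ = CL·Css → τ = F·D / (CL·Css).
τ = 0.78 × 1450 / (10 × 21) = 5.386 h

5.39 h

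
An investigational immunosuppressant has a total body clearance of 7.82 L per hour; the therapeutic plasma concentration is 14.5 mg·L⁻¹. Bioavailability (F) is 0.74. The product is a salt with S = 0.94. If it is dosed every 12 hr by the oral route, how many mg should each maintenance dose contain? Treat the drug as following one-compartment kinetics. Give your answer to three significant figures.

D = CL × Css × τ / F / S = 7.820 × 14.5 × 12 / 0.74 / 0.94 = 1956 mg

1960 mg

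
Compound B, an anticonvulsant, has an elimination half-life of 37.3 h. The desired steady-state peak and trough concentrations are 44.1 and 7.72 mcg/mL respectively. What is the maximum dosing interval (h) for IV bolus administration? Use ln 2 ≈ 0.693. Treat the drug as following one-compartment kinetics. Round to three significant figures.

k = 0.693 / t½ = 0.693 / 37.3 = 0.01858 h⁻¹
Between IV bolus doses, concentration decays as C = C₀·e^(−kτ), so C_peak/C_trough = e^(kτ).
τ_max = ln(C_peak/C_trough) / k = ln(44.1/7.72) / 0.01858 = 1.743 / 0.01858 = 93.81 h

93.8 h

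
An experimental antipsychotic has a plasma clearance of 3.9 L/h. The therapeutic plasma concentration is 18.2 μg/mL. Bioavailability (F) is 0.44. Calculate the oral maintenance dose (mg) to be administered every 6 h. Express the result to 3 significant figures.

D = CL × Css × τ / F = 3.900 × 18.2 × 6 / 0.44 = 967.9 mg

968 mg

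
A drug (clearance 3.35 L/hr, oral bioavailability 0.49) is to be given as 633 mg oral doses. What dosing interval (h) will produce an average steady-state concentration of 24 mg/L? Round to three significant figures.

3.86 h

F·D/τ = CL·Css → τ = F·D / (CL·Css).
τ = 0.49 × 633 / (3.35 × 24) = 3.858 h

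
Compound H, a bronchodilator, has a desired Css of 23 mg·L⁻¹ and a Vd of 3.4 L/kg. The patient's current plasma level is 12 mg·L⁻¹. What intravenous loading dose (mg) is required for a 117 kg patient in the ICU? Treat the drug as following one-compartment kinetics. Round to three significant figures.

Vd = 3.4 L/kg × 117 kg = 397.8 L
Concentration deficit ΔC = 23 − 12 = 11.00 mg/L
LD = Vd × ΔC = 397.8 × 11.00 = 4376 mg

4380 mg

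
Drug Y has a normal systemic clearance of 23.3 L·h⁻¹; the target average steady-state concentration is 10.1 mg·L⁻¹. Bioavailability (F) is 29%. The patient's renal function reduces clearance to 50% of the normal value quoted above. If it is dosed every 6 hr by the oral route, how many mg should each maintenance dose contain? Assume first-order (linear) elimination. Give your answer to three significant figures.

Patient clearance = 0.5 × 23.30 = 11.65 L/h
D = CL × Css × τ / F = 11.65 × 10.1 × 6 / 0.29 = 2434 mg

2430 mg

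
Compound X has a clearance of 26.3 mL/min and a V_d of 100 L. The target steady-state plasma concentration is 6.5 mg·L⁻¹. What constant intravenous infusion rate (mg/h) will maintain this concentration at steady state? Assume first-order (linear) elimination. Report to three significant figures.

CL = 26.3 mL/min × 60/1000 = 1.578 L/h
R₀ = 1.578 × 6.5 = 10.26 mg/h

10.3 mg/h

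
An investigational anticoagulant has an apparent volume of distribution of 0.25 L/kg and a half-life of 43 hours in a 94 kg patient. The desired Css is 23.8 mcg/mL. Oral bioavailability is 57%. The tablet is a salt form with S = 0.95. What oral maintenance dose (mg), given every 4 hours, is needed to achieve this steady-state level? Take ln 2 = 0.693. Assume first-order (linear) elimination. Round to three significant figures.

Vd(total) = 94 kg × 0.25 L/kg = 23.50 L
k = 0.693/43 = 0.01612 h⁻¹, so CL = k·Vd = 0.01612 × 23.50 = 0.3788 L/h
D = CL × Css × τ / F / S = 0.3788 × 23.8 × 4 / 0.57 / 0.95 = 66.60 mg

66.6 mg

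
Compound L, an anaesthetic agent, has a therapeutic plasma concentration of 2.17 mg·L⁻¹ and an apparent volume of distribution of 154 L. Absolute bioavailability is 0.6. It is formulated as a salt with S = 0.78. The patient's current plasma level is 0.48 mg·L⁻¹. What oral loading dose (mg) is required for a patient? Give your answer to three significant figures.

The loading dose fills Vd to the target concentration.
Concentration deficit ΔC = 2.17 − 0.48 = 1.690 mg/L
LD = Vd × ΔC / F / S = 154.0 × 1.690 / 0.6 / 0.78 = 556.1 mg

556 mg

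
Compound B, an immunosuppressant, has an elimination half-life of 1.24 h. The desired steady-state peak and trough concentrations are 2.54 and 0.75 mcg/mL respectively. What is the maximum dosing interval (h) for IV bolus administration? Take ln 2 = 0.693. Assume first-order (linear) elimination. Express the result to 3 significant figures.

k = 0.693 / t½ = 0.693 / 1.24 = 0.5589 h⁻¹
Between IV bolus doses, concentration decays as C = C₀·e^(−kτ), so C_peak/C_trough = e^(kτ).
τ_max = ln(C_peak/C_trough) / k = ln(2.54/0.75) / 0.5589 = 1.220 / 0.5589 = 2.183 h

2.18 h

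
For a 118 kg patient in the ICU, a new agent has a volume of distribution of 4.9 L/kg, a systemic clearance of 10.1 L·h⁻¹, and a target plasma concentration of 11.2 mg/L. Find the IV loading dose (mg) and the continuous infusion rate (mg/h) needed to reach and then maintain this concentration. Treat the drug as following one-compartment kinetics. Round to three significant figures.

(a) 6480 mg; (b) 113 mg/h

Total Vd = 4.9 × 118 = 578.2 L
Loading: fill Vd to C_target → 578.2 L × 11.2 mg/L = 6476 mg
Infusion rate = 10.10 L/h × 11.2 mg/L = 113.1 mg/h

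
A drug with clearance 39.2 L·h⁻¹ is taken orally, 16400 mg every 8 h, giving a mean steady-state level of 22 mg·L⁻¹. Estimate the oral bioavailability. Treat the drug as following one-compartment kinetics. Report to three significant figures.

0.421

F·D/τ = CL·Css at steady state → F = CL·Css·τ / D.
F = 39.2 × 22 × 8 / 16400 = 0.421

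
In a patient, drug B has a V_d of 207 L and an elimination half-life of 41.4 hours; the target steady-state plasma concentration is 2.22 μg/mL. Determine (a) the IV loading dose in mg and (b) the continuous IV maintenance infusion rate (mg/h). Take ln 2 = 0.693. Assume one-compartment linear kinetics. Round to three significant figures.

(a) 460 mg; (b) 7.69 mg/h

LD = Vd × C = 207.0 × 2.22 = 459.5 mg
CL = 0.693 × Vd / t½ = 0.693 × 207.0 / 41.4 = 3.465 L/h
Infusion rate = CL × Css = 3.465 × 2.22 = 7.692 mg/h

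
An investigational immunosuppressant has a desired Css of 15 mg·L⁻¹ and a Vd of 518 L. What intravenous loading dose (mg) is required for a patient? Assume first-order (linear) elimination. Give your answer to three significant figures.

7770 mg

LD = Vd × C = 518.0 × 15.00 = 7770 mg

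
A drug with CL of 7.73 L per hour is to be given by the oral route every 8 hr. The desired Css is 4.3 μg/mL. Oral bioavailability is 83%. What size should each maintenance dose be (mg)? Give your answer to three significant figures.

320 mg

At steady state, dose per interval replaces the amount cleared in that interval: F·D/τ = CL·Css.
D = CL × Css × τ / F = 7.730 × 4.3 × 8 / 0.83 = 320.4 mg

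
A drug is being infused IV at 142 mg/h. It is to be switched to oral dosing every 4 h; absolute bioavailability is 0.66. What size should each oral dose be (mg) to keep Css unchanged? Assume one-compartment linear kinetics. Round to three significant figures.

To maintain the same Css, the systemic dosing rate must be unchanged: F·D/τ = infusion rate.
D = rate × τ / F = 142 × 4 / 0.66 = 860.6 mg

861 mg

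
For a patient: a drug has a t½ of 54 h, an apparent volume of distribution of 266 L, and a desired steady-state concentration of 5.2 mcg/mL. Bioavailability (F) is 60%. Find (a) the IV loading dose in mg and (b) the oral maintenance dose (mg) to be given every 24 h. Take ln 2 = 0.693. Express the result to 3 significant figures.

LD = Vd × C = 266.0 × 5.2 = 1383 mg
CL = 0.693 × Vd / t½ = 0.693 × 266.0 / 54 = 3.414 L/h
D = CL × Css × τ / F = 3.414 × 5.2 × 24 / 0.6 = 710.1 mg

(a) 1380 mg; (b) 710 mg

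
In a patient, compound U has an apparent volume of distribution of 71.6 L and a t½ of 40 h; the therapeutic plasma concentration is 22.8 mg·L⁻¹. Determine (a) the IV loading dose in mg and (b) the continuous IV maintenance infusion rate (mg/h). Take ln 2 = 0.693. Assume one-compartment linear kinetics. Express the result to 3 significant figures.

(a) 1630 mg; (b) 28.3 mg/h

LD = Vd × C = 71.60 × 22.8 = 1632 mg
CL = 0.693 × Vd / t½ = 0.693 × 71.60 / 40 = 1.240 L/h
Infusion rate = CL × Css = 1.240 × 22.8 = 28.27 mg/h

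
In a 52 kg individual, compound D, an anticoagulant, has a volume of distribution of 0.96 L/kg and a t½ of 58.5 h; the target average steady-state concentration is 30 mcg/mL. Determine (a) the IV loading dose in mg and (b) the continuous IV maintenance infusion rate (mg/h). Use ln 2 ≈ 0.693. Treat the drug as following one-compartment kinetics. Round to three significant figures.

(a) 1500 mg; (b) 17.7 mg/h

Vd = 0.96 L/kg × 52 kg = 49.92 L
LD = Vd × C = 49.92 × 30 = 1498 mg
CL = 0.693 × Vd / t½ = 0.693 × 49.92 / 58.5 = 0.5914 L/h
Infusion rate = CL × Css = 0.5914 × 30 = 17.74 mg/h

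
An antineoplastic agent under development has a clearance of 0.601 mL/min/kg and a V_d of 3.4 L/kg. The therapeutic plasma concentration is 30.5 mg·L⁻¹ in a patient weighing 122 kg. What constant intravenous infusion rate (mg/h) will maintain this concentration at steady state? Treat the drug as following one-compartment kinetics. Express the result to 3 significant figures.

CL = 0.601 mL/min/kg × 122 kg = 73.32 mL/min = 73.32 × 60/1000 = 4.399 L/h
R₀ = 4.399 × 30.5 = 134.2 mg/h

134 mg/h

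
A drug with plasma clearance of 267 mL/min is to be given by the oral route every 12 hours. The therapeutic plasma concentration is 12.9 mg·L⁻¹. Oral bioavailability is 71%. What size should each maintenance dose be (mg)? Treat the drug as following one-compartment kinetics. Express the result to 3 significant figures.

CL = 267 mL/min × 60/1000 = 16.02 L/h
D = CL × Css × τ / F = 16.02 × 12.9 × 12 / 0.71 = 3493 mg

3490 mg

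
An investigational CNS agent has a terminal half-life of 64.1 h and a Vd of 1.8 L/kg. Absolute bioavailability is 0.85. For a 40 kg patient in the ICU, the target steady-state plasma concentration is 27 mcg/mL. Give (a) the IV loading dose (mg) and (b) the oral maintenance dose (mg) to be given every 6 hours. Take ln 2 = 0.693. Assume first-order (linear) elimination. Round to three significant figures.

Vd = 1.8 L/kg × 40 kg = 72.00 L
LD = Vd × C = 72.00 × 27 = 1944 mg
CL = 0.693 × Vd / t½ = 0.693 × 72.00 / 64.1 = 0.7784 L/h
D = CL × Css × τ / F = 0.7784 × 27 × 6 / 0.85 = 148.4 mg

(a) 1940 mg; (b) 148 mg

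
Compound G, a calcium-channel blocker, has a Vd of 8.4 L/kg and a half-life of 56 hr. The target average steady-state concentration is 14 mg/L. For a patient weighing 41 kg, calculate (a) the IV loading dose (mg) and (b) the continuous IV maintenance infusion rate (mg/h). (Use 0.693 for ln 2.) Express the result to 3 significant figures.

Vd = 8.4 L/kg × 41 kg = 344.4 L
LD = Vd × C = 344.4 × 14 = 4822 mg
CL = 0.693 × Vd / t½ = 0.693 × 344.4 / 56 = 4.262 L/h
Infusion rate = CL × Css = 4.262 × 14 = 59.67 mg/h

(a) 4820 mg; (b) 59.7 mg/h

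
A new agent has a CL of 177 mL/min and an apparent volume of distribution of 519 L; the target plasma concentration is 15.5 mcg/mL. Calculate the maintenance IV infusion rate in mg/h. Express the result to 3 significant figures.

165 mg/h

Convert clearance: 177 mL/min × 60 min/h ÷ 1000 mL/L = 10.62 L/h
Maintenance depends on clearance, not Vd — rate in must match rate out.
R₀ = 10.62 × 15.5 = 164.6 mg/h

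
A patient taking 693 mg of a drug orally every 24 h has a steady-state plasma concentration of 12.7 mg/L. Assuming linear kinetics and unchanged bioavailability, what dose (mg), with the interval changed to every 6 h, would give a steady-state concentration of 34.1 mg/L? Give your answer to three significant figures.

With linear kinetics, Css is proportional to dose rate (D/τ) at fixed clearance.
D₂ = D₁ × (Css,target / Css,current) × (τ₂/τ₁) = 693 × (34.1/12.7) × (6/24) = 465.2 mg

465 mg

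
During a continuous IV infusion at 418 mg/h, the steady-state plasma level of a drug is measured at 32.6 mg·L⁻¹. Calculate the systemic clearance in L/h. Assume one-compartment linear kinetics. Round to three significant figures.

12.8 L/h

At steady state, infusion rate = CL × Css, so CL = rate / Css.
CL = 418 / 32.6 = 12.82 L/h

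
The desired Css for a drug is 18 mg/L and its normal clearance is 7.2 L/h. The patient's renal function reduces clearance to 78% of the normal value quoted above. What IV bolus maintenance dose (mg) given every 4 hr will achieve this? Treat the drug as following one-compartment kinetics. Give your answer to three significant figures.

Patient clearance = 0.78 × 7.200 = 5.616 L/h
At steady state, dose per interval replaces the amount cleared in that interval: D/τ = CL·Css.
D = CL × Css × τ = 5.616 × 18 × 4 = 404.4 mg

404 mg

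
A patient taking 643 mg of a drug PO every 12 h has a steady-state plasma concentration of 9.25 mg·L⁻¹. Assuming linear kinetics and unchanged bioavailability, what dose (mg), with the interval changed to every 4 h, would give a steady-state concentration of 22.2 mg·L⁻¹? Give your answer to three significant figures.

514 mg

For first-order elimination, Css ∝ F·D/(CL·τ); F and CL are unchanged, so Css ∝ D/τ.
D₂ = D₁ × (Css,target / Css,current) × (τ₂/τ₁) = 643 × (22.2/9.25) × (4/12) = 514.4 mg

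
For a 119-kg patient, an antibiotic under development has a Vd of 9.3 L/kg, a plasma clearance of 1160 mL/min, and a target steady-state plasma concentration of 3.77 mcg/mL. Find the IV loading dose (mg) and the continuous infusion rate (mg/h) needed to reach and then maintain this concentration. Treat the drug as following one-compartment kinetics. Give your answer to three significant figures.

(a) 4170 mg; (b) 262 mg/h

Vd = 9.3 L/kg × 119 kg = 1107 L
LD = Vd · C_target = 1107 × 3.77 = 4173 mg
Convert clearance: 1160 mL/min × 60 min/h ÷ 1000 mL/L = 69.60 L/h
Maintenance: replace elimination → rate = CL × Css = 69.60 × 3.77 = 262.4 mg/h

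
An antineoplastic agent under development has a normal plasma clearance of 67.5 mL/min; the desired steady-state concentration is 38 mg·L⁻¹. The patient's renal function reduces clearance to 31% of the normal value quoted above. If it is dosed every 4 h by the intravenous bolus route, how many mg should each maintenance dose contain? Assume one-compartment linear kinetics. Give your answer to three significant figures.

191 mg

CL = 67.5 mL/min × 60/1000 = 4.050 L/h
Patient clearance = 0.31 × 4.050 = 1.256 L/h
D = CL × Css × τ = 1.256 × 38 × 4 = 190.9 mg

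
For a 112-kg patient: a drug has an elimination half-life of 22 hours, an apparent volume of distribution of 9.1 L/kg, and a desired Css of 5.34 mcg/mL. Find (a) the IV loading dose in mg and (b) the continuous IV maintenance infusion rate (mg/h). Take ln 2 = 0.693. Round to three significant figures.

Vd(total) = 112 kg × 9.1 L/kg = 1019 L
LD = Vd × C = 1019 × 5.34 = 5441 mg
CL = 0.693 × Vd / t½ = 0.693 × 1019 / 22 = 32.10 L/h
Infusion rate = CL × Css = 32.10 × 5.34 = 171.4 mg/h

(a) 5440 mg; (b) 171 mg/h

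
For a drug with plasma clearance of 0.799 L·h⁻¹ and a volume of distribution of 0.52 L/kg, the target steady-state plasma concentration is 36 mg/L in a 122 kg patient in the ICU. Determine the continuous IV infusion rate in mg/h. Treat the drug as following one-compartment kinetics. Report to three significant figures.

R₀ = 0.7990 × 36 = 28.76 mg/h

28.8 mg/h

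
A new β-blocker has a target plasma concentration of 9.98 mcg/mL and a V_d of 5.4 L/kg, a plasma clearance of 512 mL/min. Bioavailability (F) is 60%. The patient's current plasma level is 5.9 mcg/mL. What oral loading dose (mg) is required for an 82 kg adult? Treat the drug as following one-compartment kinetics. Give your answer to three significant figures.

Vd = 5.4 L/kg × 82 kg = 442.8 L
Concentration deficit ΔC = 9.98 − 5.9 = 4.080 mg/L
LD = Vd × ΔC / F = 442.8 × 4.080 / 0.6 = 3011 mg

3010 mg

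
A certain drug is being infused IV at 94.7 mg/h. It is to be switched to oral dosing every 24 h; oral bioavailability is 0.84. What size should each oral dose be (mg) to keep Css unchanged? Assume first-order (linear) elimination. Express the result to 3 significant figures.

To maintain the same Css, the systemic dosing rate must be unchanged: F·D/τ = infusion rate.
D = rate × τ / F = 94.7 × 24 / 0.84 = 2706 mg

2710 mg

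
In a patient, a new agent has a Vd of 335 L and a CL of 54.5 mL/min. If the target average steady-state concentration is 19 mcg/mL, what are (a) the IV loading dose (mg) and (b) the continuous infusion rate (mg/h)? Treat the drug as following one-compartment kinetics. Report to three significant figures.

(a) 6370 mg; (b) 62.1 mg/h

Loading dose = Vd × C = 335.0 × 19 = 6365 mg
CL = 54.5 mL/min × 60/1000 = 3.270 L/h
Maintenance: replace elimination → rate = CL × Css = 3.270 × 19 = 62.13 mg/h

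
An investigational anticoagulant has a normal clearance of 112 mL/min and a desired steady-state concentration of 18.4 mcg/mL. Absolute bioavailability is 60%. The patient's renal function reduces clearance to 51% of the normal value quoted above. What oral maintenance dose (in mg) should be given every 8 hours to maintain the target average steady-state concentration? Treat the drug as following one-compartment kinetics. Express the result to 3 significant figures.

841 mg

Convert clearance: 112 mL/min × 60 min/h ÷ 1000 mL/L = 6.720 L/h
Patient clearance = 0.51 × 6.720 = 3.427 L/h
At steady state, dose per interval replaces the amount cleared in that interval: F·D/τ = CL·Css.
D = CL × Css × τ / F = 3.427 × 18.4 × 8 / 0.6 = 840.8 mg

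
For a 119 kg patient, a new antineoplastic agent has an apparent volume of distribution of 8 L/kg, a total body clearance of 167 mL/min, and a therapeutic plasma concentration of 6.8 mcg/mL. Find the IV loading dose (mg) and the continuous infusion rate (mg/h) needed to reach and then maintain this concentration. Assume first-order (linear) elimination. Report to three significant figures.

(a) 6470 mg; (b) 68.1 mg/h

Total Vd = 8 × 119 = 952.0 L
LD = Vd · C_target = 952.0 × 6.8 = 6474 mg
CL = 167 mL/min × 60/1000 = 10.02 L/h
Maintenance infusion rate = CL × Css = 10.02 × 6.8 = 68.14 mg/h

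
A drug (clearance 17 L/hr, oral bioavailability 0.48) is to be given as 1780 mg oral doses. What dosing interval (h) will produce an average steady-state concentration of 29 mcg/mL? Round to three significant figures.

F·D/τ = CL·Css → τ = F·D / (CL·Css).
τ = 0.48 × 1780 / (17 × 29) = 1.733 h

1.73 h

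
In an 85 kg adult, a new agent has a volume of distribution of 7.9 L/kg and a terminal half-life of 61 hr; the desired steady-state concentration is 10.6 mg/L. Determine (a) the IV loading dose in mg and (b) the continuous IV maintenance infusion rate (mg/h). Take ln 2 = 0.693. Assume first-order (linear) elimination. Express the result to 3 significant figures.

(a) 7120 mg; (b) 80.9 mg/h

Vd = 7.9 L/kg × 85 kg = 671.5 L
LD = Vd × C = 671.5 × 10.6 = 7118 mg
CL = 0.693 × Vd / t½ = 0.693 × 671.5 / 61 = 7.629 L/h
Infusion rate = CL × Css = 7.629 × 10.6 = 80.87 mg/h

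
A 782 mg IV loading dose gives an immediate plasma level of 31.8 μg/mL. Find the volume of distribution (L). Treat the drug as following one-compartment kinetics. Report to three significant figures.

Immediately after an IV bolus, C₀ = Dose / Vd, so Vd = Dose / C₀.
Vd = 782 / 31.8 = 24.59 L

24.6 L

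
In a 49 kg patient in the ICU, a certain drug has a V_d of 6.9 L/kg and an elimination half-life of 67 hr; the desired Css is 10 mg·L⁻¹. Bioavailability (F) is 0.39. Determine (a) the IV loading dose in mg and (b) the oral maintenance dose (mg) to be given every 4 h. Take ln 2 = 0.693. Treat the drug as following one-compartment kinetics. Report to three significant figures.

Vd(total) = 49 kg × 6.9 L/kg = 338.1 L
LD = Vd × C = 338.1 × 10 = 3381 mg
CL = 0.693 × Vd / t½ = 0.693 × 338.1 / 67 = 3.497 L/h
D = CL × Css × τ / F = 3.497 × 10 × 4 / 0.39 = 358.7 mg

(a) 3380 mg; (b) 359 mg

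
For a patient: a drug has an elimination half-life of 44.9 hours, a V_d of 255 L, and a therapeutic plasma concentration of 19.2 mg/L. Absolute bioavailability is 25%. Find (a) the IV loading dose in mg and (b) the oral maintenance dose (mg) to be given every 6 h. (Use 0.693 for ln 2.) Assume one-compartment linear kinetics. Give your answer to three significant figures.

LD = Vd × C = 255.0 × 19.2 = 4896 mg
CL = 0.693 × Vd / t½ = 0.693 × 255.0 / 44.9 = 3.936 L/h
D = CL × Css × τ / F = 3.936 × 19.2 × 6 / 0.25 = 1814 mg

(a) 4900 mg; (b) 1810 mg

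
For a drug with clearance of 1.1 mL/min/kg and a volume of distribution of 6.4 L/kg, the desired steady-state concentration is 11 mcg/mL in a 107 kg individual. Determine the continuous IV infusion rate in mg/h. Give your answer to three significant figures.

CL = 1.1 mL/min/kg × 107 kg = 117.7 mL/min = 117.7 × 60/1000 = 7.062 L/h
Maintenance depends on clearance, not Vd — rate in must match rate out.
Rate = CL × Css = 7.062 × 11 = 77.68 mg/h

77.7 mg/h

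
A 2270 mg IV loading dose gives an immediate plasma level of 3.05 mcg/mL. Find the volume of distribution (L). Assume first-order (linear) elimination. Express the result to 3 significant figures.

Immediately after an IV bolus, C₀ = Dose / Vd, so Vd = Dose / C₀.
Vd = 2270 / 3.05 = 744.3 L

744 L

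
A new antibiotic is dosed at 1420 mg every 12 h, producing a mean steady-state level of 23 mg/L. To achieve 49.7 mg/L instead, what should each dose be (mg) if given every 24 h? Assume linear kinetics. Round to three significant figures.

6140 mg

With linear kinetics, Css is proportional to dose rate (D/τ) at fixed clearance.
D₂ = D₁ × (Css,target / Css,current) × (τ₂/τ₁) = 1420 × (49.7/23) × (24/12) = 6137 mg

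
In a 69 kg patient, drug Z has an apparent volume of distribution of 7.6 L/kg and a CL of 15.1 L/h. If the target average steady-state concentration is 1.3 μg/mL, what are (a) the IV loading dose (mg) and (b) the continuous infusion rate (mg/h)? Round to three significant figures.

(a) 682 mg; (b) 19.6 mg/h

Vd = 7.6 L/kg × 69 kg = 524.4 L
Loading dose = Vd × C = 524.4 × 1.3 = 681.7 mg
Maintenance: replace elimination → rate = CL × Css = 15.10 × 1.3 = 19.63 mg/h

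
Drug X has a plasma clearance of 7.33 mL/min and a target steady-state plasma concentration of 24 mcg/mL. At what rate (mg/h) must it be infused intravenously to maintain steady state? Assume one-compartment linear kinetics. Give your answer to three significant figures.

10.6 mg/h

Convert clearance: 7.33 mL/min × 60 min/h ÷ 1000 mL/L = 0.4398 L/h
Infusion rate = CL · Css = 0.4398 L/h × 24 mg/L = 10.56 mg/h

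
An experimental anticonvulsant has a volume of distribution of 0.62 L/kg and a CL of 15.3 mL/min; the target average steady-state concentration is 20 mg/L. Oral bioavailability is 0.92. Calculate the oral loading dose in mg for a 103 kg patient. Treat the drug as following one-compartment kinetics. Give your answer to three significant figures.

Vd = 0.62 L/kg × 103 kg = 63.86 L
LD = Vd × C / F = 63.86 × 20.00 / 0.92 = 1388 mg

1390 mg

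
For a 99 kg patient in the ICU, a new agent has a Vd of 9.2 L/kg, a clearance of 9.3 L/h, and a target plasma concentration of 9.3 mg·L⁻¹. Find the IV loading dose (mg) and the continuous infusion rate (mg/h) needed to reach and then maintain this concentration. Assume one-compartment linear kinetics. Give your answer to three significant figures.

Vd = 9.2 L/kg × 99 kg = 910.8 L
Loading dose = Vd × C = 910.8 × 9.3 = 8470 mg
Maintenance: replace elimination → rate = CL × Css = 9.300 × 9.3 = 86.49 mg/h

(a) 8470 mg; (b) 86.5 mg/h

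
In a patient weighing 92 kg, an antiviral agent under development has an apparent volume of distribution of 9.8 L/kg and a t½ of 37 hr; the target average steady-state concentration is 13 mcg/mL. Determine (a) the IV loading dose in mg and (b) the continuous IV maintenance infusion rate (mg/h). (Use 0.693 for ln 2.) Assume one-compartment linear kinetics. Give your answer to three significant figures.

Vd = 9.8 L/kg × 92 kg = 901.6 L
LD = Vd × C = 901.6 × 13 = 11720 mg
CL = 0.693 × Vd / t½ = 0.693 × 901.6 / 37 = 16.89 L/h
Infusion rate = CL × Css = 16.89 × 13 = 219.6 mg/h

(a) 11700 mg; (b) 220 mg/h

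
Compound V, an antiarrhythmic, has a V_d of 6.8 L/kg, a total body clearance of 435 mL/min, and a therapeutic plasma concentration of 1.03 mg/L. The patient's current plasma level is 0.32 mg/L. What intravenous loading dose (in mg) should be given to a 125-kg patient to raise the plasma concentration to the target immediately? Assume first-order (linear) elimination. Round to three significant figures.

604 mg

Vd = 6.8 L/kg × 125 kg = 850.0 L
LD is governed by Vd — clearance does not enter the loading-dose calculation.
Concentration deficit ΔC = 1.03 − 0.32 = 0.7100 mg/L
LD = Vd × ΔC = 850.0 × 0.7100 = 603.5 mg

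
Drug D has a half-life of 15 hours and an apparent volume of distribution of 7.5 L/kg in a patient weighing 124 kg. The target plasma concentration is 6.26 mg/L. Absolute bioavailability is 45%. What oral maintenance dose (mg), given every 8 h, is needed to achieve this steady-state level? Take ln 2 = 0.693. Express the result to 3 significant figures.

4780 mg

Vd(total) = 124 kg × 7.5 L/kg = 930.0 L
CL = ln 2 · Vd / t½ = 0.693 × 930.0 / 15 = 42.97 L/h
D = CL × Css × τ / F = 42.97 × 6.26 × 8 / 0.45 = 4782 mg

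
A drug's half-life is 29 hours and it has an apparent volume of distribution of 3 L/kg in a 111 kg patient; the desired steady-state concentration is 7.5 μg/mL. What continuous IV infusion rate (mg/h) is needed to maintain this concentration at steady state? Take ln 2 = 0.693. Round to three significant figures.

59.7 mg/h

Total Vd = 3 × 111 = 333.0 L
CL = ln 2 · Vd / t½ = 0.693 × 333.0 / 29 = 7.958 L/h
Infusion rate = CL × Css = 7.958 × 7.5 = 59.69 mg/h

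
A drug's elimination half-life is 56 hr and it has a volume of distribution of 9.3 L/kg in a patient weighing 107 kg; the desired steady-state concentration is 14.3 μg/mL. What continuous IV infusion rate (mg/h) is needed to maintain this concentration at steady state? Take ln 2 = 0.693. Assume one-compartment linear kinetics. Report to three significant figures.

176 mg/h

Total Vd = 9.3 × 107 = 995.1 L
CL = ln 2 · Vd / t½ = 0.693 × 995.1 / 56 = 12.31 L/h
Infusion rate = CL × Css = 12.31 × 14.3 = 176.0 mg/h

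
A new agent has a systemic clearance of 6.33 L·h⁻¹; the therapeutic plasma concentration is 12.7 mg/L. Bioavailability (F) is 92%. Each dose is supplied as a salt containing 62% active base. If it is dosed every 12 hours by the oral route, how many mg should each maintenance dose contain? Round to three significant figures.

At steady state, dose per interval replaces the amount cleared in that interval: F·S·D/τ = CL·Css.
D = CL × Css × τ / F / S = 6.330 × 12.7 × 12 / 0.92 / 0.62 = 1691 mg

1690 mg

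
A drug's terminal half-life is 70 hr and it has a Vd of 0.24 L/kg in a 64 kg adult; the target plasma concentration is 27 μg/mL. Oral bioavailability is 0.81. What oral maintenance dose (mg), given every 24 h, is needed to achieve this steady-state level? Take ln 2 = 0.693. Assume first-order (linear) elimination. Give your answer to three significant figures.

Vd(total) = 64 kg × 0.24 L/kg = 15.36 L
k = 0.693/70 = 0.009900 h⁻¹, so CL = k·Vd = 0.009900 × 15.36 = 0.1521 L/h
D = CL × Css × τ / F = 0.1521 × 27 × 24 / 0.81 = 121.7 mg

122 mg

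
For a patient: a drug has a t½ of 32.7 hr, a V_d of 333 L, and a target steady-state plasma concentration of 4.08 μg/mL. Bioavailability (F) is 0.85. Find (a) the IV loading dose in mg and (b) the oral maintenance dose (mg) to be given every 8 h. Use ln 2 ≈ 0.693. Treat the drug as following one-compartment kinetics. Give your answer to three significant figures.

LD = Vd × C = 333.0 × 4.08 = 1359 mg
CL = 0.693 × Vd / t½ = 0.693 × 333.0 / 32.7 = 7.057 L/h
D = CL × Css × τ / F = 7.057 × 4.08 × 8 / 0.85 = 271.0 mg

(a) 1360 mg; (b) 271 mg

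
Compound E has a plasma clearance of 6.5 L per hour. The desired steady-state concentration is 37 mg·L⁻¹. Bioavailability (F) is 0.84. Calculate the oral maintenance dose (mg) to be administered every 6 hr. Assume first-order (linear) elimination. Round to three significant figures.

1720 mg

D = CL × Css × τ / F = 6.500 × 37 × 6 / 0.84 = 1718 mg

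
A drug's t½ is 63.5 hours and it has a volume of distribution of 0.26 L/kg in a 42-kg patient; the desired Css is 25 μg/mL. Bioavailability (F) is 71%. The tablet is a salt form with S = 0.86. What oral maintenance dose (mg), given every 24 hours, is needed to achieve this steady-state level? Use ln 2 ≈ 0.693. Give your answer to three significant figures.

Vd = 0.26 L/kg × 42 kg = 10.92 L
CL = ln 2 · Vd / t½ = 0.693 × 10.92 / 63.5 = 0.1192 L/h
D = CL × Css × τ / F / S = 0.1192 × 25 × 24 / 0.71 / 0.86 = 117.1 mg

117 mg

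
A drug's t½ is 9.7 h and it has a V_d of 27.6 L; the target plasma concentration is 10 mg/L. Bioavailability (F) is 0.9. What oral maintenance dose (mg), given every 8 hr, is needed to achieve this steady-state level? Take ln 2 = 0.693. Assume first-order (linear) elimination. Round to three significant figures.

k = 0.693/9.7 = 0.07144 h⁻¹, so CL = k·Vd = 0.07144 × 27.60 = 1.972 L/h
D = CL × Css × τ / F = 1.972 × 10 × 8 / 0.9 = 175.3 mg

175 mg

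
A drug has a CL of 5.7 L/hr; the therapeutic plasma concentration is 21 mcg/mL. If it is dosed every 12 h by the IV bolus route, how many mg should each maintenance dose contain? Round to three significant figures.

At steady state, dose per interval replaces the amount cleared in that interval: D/τ = CL·Css.
D = CL × Css × τ = 5.700 × 21 × 12 = 1436 mg

1440 mg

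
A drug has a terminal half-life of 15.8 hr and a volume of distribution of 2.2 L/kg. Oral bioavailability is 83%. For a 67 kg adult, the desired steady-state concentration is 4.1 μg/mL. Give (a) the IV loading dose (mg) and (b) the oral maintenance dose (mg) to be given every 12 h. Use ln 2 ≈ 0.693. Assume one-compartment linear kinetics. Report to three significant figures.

(a) 604 mg; (b) 383 mg

Vd = 2.2 L/kg × 67 kg = 147.4 L
LD = Vd × C = 147.4 × 4.1 = 604.3 mg
CL = 0.693 × Vd / t½ = 0.693 × 147.4 / 15.8 = 6.465 L/h
D = CL × Css × τ / F = 6.465 × 4.1 × 12 / 0.83 = 383.2 mg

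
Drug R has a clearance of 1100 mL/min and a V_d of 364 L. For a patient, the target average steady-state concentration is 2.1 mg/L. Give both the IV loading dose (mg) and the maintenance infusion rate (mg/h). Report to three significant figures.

Loading: fill Vd to C_target → 364.0 L × 2.1 mg/L = 764.4 mg
CL = 1100 mL/min = 1100 × 0.06 = 66.00 L/h
Infusion rate = 66.00 L/h × 2.1 mg/L = 138.6 mg/h

(a) 764 mg; (b) 139 mg/h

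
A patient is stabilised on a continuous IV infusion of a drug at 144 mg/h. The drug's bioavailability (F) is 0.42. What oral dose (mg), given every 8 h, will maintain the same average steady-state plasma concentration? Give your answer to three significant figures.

2740 mg

To maintain the same Css, the systemic dosing rate must be unchanged: F·D/τ = infusion rate.
D = rate × τ / F = 144 × 8 / 0.42 = 2743 mg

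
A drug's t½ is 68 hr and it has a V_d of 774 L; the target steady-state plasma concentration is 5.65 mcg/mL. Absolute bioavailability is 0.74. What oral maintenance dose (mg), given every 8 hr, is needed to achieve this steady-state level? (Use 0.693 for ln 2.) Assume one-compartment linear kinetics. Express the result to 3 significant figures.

482 mg

k = 0.693/68 = 0.01019 h⁻¹, so CL = k·Vd = 0.01019 × 774.0 = 7.887 L/h
D = CL × Css × τ / F = 7.887 × 5.65 × 8 / 0.74 = 481.7 mg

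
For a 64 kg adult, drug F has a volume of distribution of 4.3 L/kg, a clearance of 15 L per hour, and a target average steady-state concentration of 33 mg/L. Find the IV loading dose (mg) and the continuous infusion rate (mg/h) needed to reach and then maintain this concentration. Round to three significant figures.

Vd = 4.3 L/kg × 64 kg = 275.2 L
LD = Vd · C_target = 275.2 × 33 = 9082 mg
Infusion rate = 15.00 L/h × 33 mg/L = 495.0 mg/h

(a) 9080 mg; (b) 495 mg/h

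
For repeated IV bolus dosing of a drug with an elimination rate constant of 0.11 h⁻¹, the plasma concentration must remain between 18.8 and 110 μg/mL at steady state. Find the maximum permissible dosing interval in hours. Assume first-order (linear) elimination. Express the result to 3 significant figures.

Between IV bolus doses, concentration decays as C = C₀·e^(−kτ), so C_peak/C_trough = e^(kτ).
τ_max = ln(C_peak/C_trough) / k = ln(110/18.8) / 0.1100 = 1.767 / 0.1100 = 16.06 h

16.1 h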